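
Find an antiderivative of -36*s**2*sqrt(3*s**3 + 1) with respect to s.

Let u = 3*s**3 + 1, so du = (9*s**2) ds.
Rewriting, the integral becomes -4·∫ √u du = -4·(2/3)u^(3/2).
Substituting back, u = 3*s**3 + 1.

-8*(3*s**3 + 1)**(3/2)/3 + C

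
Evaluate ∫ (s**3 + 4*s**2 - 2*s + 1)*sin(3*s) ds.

Use integration by parts with u = s**3 + 4*s**2 - 2*s + 1, dv = sin(3*s) ds, so v = -cos(3*s)/3.
Apply parts 3 times (tabular method): alternate signs, differentiate u down to 0, integrate dv up.

-s**3*cos(3*s)/3 + s**2*sin(3*s)/3 - 4*s**2*cos(3*s)/3 + 8*s*sin(3*s)/9 + 8*s*cos(3*s)/9 - 8*sin(3*s)/27 - cos(3*s)/27 + C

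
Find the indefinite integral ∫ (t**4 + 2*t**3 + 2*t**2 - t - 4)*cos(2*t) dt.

Use integration by parts with u = t**4 + 2*t**3 + 2*t**2 - t - 4, dv = cos(2*t) dt, so v = sin(2*t)/2.
Apply parts 4 times (tabular method): alternate signs, differentiate u down to 0, integrate dv up.

t**4*sin(2*t)/2 + t**3*sin(2*t) + t**3*cos(2*t) - t**2*sin(2*t)/2 + 3*t**2*cos(2*t)/2 - 2*t*sin(2*t) - t*cos(2*t)/2 - 7*sin(2*t)/4 - cos(2*t) + C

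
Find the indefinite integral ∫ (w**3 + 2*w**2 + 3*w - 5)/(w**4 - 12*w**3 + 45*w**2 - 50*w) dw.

Factor the denominator: w*(w - 5)**2*(w - 2).
Partial-fraction decomposition: 17/(18*(w - 2)) - 2/(45*(w - 5)) + 37/(3*(w - 5)**2) + 1/(10*w).
Integrate each term; A/(w−a) gives A·log|w−a|; A/(w−a)² gives −A/(w−a).

log(w)/10 - 2*log(w - 5)/45 + 17*log(w - 2)/18 - 37/(3*w - 15) + C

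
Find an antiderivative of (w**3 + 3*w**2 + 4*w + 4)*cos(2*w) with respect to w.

w**3*sin(2*w)/2 + 3*w**2*sin(2*w)/2 + 3*w**2*cos(2*w)/4 + 5*w*sin(2*w)/4 + 3*w*cos(2*w)/2 + 5*sin(2*w)/4 + 5*cos(2*w)/8 + C

Use integration by parts with u = w**3 + 3*w**2 + 4*w + 4, dv = cos(2*w) dw, so v = sin(2*w)/2.
Apply parts 3 times (tabular method): alternate signs, differentiate u down to 0, integrate dv up.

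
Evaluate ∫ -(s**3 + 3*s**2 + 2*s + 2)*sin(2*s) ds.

Use integration by parts with u = s**3 + 3*s**2 + 2*s + 2, dv = -sin(2*s) ds, so v = cos(2*s)/2.
Apply parts 3 times (tabular method): alternate signs, differentiate u down to 0, integrate dv up.

s**3*cos(2*s)/2 - 3*s**2*sin(2*s)/4 + 3*s**2*cos(2*s)/2 - 3*s*sin(2*s)/2 + s*cos(2*s)/4 - sin(2*s)/8 + cos(2*s)/4 + C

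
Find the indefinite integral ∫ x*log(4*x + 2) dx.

x**2*log(4*x + 2)/2 - x**2/4 + x/4 - log(2*x + 1)/8 + C

Use integration by parts with u = log(4*x + 2), dv = x dx.
Then du = 4/(4*x + 2) dx and v = x**2/2.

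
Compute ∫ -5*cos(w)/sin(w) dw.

-5*log(sin(w)) + C

Let u = sin(w), so du = (cos(w)) dw.
Rewriting, the integral becomes -5·∫ 1/u du = -5·log(u).
Substituting back, u = sin(w).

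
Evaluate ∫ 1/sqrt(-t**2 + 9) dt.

Substitute t = 3·sin(θ), so dt = 3·cos(θ) dθ and the radical becomes sqrt(-t**2 + 9) = 3·cos(θ) by the Pythagorean identity.
Integrate the resulting trig expression in θ, then back-substitute θ = asin(t/3), sin(θ) = t/3, cos(θ) = sqrt(-t**2 + 9)/3 (absorbing any constant into C).

asin(t/3) + C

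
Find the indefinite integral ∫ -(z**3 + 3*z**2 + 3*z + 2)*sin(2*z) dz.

Use integration by parts with u = z**3 + 3*z**2 + 3*z + 2, dv = -sin(2*z) dz, so v = cos(2*z)/2.
Apply parts 3 times (tabular method): alternate signs, differentiate u down to 0, integrate dv up.

z**3*cos(2*z)/2 - 3*z**2*sin(2*z)/4 + 3*z**2*cos(2*z)/2 - 3*z*sin(2*z)/2 + 3*z*cos(2*z)/4 - 3*sin(2*z)/8 + cos(2*z)/4 + C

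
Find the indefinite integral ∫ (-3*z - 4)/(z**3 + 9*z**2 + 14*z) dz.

Factor the denominator: z*(z + 2)*(z + 7).
Partial-fraction decomposition: 17/(35*(z + 7)) - 1/(5*(z + 2)) - 2/(7*z).
Integrate each term: A/(z−a) contributes A·log|z−a|.

-2*log(z)/7 - log(z + 2)/5 + 17*log(z + 7)/35 + C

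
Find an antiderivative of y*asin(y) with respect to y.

Use integration by parts with u = arcsin(y), dv = y dy.
Then du = 1/sqrt(-y**2 + 1) dy.

y**2*asin(y)/2 + y*sqrt(-y**2 + 1)/4 - asin(y)/4 + C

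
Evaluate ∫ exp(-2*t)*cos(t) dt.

exp(-2*t)*sin(t)/5 - 2*exp(-2*t)*cos(t)/5 + C

Let I denote the integral. Integrate by parts with u = cos(t), dv = exp(-2*t) dt, so v = -exp(-2*t)/2: I = -exp(-2*t)*cos(t)/2 − (1/2)·∫ exp(-2*t)*sin(t) dt.
Apply parts again with u = sin(t), dv = exp(-2*t) dt: ∫ exp(-2*t)*sin(t) dt = -exp(-2*t)*sin(t)/2 + (1/2)·I. Substituting back brings back I: I = exp(-2*t)*sin(t)/4 - exp(-2*t)*cos(t)/2 − (1/4)·I.
Solving for I: (1 + 1/4)·I equals the remaining terms, so I = (4/5)·(exp(-2*t)*sin(t)/4 - exp(-2*t)*cos(t)/2).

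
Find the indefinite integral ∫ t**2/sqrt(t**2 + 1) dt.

Substitute t = tan(θ), so dt = sec(θ)^2 dθ and the radical becomes sqrt(t**2 + 1) = sec(θ) by the Pythagorean identity.
Integrate the resulting trig expression in θ, then back-substitute tan(θ) = t, sec(θ) = sqrt(t**2 + 1) (absorbing any constant into C).

t*sqrt(t**2 + 1)/2 - log(t + sqrt(t**2 + 1))/2 + C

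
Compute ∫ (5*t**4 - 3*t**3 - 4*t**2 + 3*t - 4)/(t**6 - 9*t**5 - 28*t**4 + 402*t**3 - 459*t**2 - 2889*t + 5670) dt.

10797*log(t - 7)/4160 - 2661*log(t - 5)/704 + 20749*log(t - 3)/15552 + 437*log(t + 3)/8640 - 6962*log(t + 6)/34749 - 293/(432*t - 1296) + C

Factor the denominator: (t - 7)*(t - 5)*(t - 3)**2*(t + 3)*(t + 6).
Partial-fraction decomposition: -6962/(34749*(t + 6)) + 437/(8640*(t + 3)) + 20749/(15552*(t - 3)) + 293/(432*(t - 3)**2) - 2661/(704*(t - 5)) + 10797/(4160*(t - 7)).
Integrate each term; A/(t−a) gives A·log|t−a|; A/(t−a)² gives −A/(t−a).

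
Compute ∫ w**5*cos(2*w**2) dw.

w**4*sin(2*w**2)/4 + w**2*cos(2*w**2)/4 - sin(2*w**2)/8 + C

Let u = w², du = 2w dw; rewrite as (1/2)∫ u^2·cos(2u) du.
Now integrate by parts 2 times.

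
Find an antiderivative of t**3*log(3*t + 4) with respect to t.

t**4*log(3*t + 4)/4 - t**4/16 + t**3/9 - 2*t**2/9 + 16*t/27 - 64*log(3*t + 4)/81 + C

Use integration by parts with u = log(3*t + 4), dv = t**3 dt.
Then du = 3/(3*t + 4) dt and v = t**4/4.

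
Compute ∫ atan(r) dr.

r*atan(r) - log(r**2 + 1)/2 + C

Use integration by parts with u = arctan(r), dv = dr.
Then du = 1/(r**2 + 1) dr.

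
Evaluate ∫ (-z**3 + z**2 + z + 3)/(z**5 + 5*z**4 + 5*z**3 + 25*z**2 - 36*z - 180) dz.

Factor the denominator: (z - 2)*(z + 2)*(z + 5)*(z**2 + 9).
Partial-fraction decomposition: -2*(14*z + 15)/(221*(z**2 + 9)) + 74/(357*(z + 5)) - 1/(12*(z + 2)) + 1/(364*(z - 2)).
Integrate each term; A/(z−a) gives A·log|z−a|; the (Bz+D)/(z²+p²) term gives a log and an atan.

log(z - 2)/364 - log(z + 2)/12 + 74*log(z + 5)/357 - 14*log(z**2 + 9)/221 - 10*atan(z/3)/221 + C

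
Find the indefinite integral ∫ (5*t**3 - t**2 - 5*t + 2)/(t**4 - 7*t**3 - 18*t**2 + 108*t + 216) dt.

Factor the denominator: (t - 6)**2*(t + 2)*(t + 3).
Partial-fraction decomposition: 127/(81*(t + 3)) - 1/(2*(t + 2)) + 637/(162*(t - 6)) + 127/(9*(t - 6)**2).
Integrate each term; A/(t−a) gives A·log|t−a|; A/(t−a)² gives −A/(t−a).

637*log(t - 6)/162 - log(t + 2)/2 + 127*log(t + 3)/81 - 127/(9*t - 54) + C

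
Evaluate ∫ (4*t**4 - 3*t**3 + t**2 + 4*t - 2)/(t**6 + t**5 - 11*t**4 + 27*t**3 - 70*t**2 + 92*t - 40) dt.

Factor the denominator: (t - 2)*(t - 1)**2*(t + 5)*(t**2 + 4).
Partial-fraction decomposition: -(23*t - 2522)/(2900*(t**2 + 4)) - 1439/(3654*(t + 5)) - 221/(450*(t - 1)) - 2/(15*(t - 1)**2) + 25/(28*(t - 2)).
Integrate each term; A/(t−a) gives A·log|t−a|; the (Bt+D)/(t²+p²) term gives a log and an atan.

25*log(t - 2)/28 - 221*log(t - 1)/450 - 1439*log(t + 5)/3654 - 23*log(t**2 + 4)/5800 + 1261*atan(t/2)/2900 + 2/(15*t - 15) + C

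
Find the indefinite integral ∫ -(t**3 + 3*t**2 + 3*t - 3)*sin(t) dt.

t**3*cos(t) - 3*t**2*sin(t) + 3*t**2*cos(t) - 6*t*sin(t) - 3*t*cos(t) + 3*sin(t) - 9*cos(t) + C

Use integration by parts with u = t**3 + 3*t**2 + 3*t - 3, dv = -sin(t) dt, so v = cos(t).
Apply parts 3 times (tabular method): alternate signs, differentiate u down to 0, integrate dv up.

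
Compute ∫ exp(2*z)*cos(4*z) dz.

Let I denote the integral. Integrate by parts with u = cos(4*z), dv = exp(2*z) dz, so v = exp(2*z)/2: I = exp(2*z)*cos(4*z)/2 + 2·∫ exp(2*z)*sin(4*z) dz.
Apply parts again with u = sin(4*z), dv = exp(2*z) dz: ∫ exp(2*z)*sin(4*z) dz = exp(2*z)*sin(4*z)/2 − 2·I. Substituting back brings back I: I = exp(2*z)*sin(4*z) + exp(2*z)*cos(4*z)/2 − 4·I.
Solving for I: (1 + 4)·I equals the remaining terms, so I = (1/5)·(exp(2*z)*sin(4*z) + exp(2*z)*cos(4*z)/2).

exp(2*z)*sin(4*z)/5 + exp(2*z)*cos(4*z)/10 + C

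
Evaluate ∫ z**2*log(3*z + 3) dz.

z**3*log(3*z + 3)/3 - z**3/9 + z**2/6 - z/3 + log(z + 1)/3 + C

Use integration by parts with u = log(3*z + 3), dv = z**2 dz.
Then du = 3/(3*z + 3) dz and v = z**3/3.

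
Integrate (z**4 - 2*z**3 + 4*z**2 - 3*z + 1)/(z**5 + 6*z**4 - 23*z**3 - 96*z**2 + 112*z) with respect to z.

Factor the denominator: z*(z - 4)*(z - 1)*(z + 4)*(z + 7).
Partial-fraction decomposition: 3305/(1848*(z + 7)) - 461/(480*(z + 4)) - 1/(120*(z - 1)) + 181/(1056*(z - 4)) + 1/(112*z).
Integrate each term: A/(z−a) contributes A·log|z−a|.

log(z)/112 + 181*log(z - 4)/1056 - log(z - 1)/120 - 461*log(z + 4)/480 + 3305*log(z + 7)/1848 + C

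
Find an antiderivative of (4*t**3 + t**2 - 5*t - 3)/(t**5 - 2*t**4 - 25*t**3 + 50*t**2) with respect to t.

Factor the denominator: t**2*(t - 5)*(t - 2)*(t + 5).
Partial-fraction decomposition: -453/(1750*(t + 5)) - 23/(84*(t - 2)) + 497/(750*(t - 5)) - 13/(100*t) - 3/(50*t**2).
Integrate each term; A/(t−a) gives A·log|t−a|; A/(t−a)² gives −A/(t−a).

-13*log(t)/100 + 497*log(t - 5)/750 - 23*log(t - 2)/84 - 453*log(t + 5)/1750 + 3/(50*t) + C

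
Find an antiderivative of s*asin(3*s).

Use integration by parts with u = arcsin(3*s), dv = s ds.
Then du = 3/sqrt(-9*s**2 + 1) ds.

s**2*asin(3*s)/2 + s*sqrt(-9*s**2 + 1)/12 - asin(3*s)/36 + C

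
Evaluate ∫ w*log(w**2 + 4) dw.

w**2*log(w**2 + 4)/2 - w**2/2 + 2*log(w**2 + 4) + C

Let u = w**2 + 4, so du = (2*w) dw.
The integral becomes (1/2)·∫ log(u) du; integrate by parts with u′=log(u), dv′=du.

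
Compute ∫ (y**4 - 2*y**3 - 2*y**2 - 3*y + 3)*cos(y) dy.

y**4*sin(y) - 2*y**3*sin(y) + 4*y**3*cos(y) - 14*y**2*sin(y) - 6*y**2*cos(y) + 9*y*sin(y) - 28*y*cos(y) + 31*sin(y) + 9*cos(y) + C

Use integration by parts with u = y**4 - 2*y**3 - 2*y**2 - 3*y + 3, dv = cos(y) dy, so v = sin(y).
Apply parts 4 times (tabular method): alternate signs, differentiate u down to 0, integrate dv up.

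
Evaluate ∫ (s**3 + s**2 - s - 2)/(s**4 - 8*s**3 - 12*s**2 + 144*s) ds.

-log(s)/72 + 809*log(s - 6)/900 + 23*log(s + 4)/200 - 61/(15*s - 90) + C

Factor the denominator: s*(s - 6)**2*(s + 4).
Partial-fraction decomposition: 23/(200*(s + 4)) + 809/(900*(s - 6)) + 61/(15*(s - 6)**2) - 1/(72*s).
Integrate each term; A/(s−a) gives A·log|s−a|; A/(s−a)² gives −A/(s−a).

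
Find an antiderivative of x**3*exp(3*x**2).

(3*x**2 - 1)*exp(3*x**2)/18 + C

Let u = x², du = 2x dx; rewrite as (1/2)∫ u^1·exp(3u) du.
Now integrate by parts 1 time.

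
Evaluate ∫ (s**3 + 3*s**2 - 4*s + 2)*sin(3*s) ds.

Use integration by parts with u = s**3 + 3*s**2 - 4*s + 2, dv = sin(3*s) ds, so v = -cos(3*s)/3.
Apply parts 3 times (tabular method): alternate signs, differentiate u down to 0, integrate dv up.

-s**3*cos(3*s)/3 + s**2*sin(3*s)/3 - s**2*cos(3*s) + 2*s*sin(3*s)/3 + 14*s*cos(3*s)/9 - 14*sin(3*s)/27 - 4*cos(3*s)/9 + C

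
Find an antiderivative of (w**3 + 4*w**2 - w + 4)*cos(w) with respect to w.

w**3*sin(w) + 4*w**2*sin(w) + 3*w**2*cos(w) - 7*w*sin(w) + 8*w*cos(w) - 4*sin(w) - 7*cos(w) + C

Use integration by parts with u = w**3 + 4*w**2 - w + 4, dv = cos(w) dw, so v = sin(w).
Apply parts 3 times (tabular method): alternate signs, differentiate u down to 0, integrate dv up.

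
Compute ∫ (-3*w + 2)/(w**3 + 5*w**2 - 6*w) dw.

-log(w)/3 - log(w - 1)/7 + 10*log(w + 6)/21 + C

Factor the denominator: w*(w - 1)*(w + 6).
Partial-fraction decomposition: 10/(21*(w + 6)) - 1/(7*(w - 1)) - 1/(3*w).
Integrate each term: A/(w−a) contributes A·log|w−a|.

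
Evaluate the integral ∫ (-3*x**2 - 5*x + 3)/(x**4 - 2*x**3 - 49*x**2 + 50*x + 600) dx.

Factor the denominator: (x - 6)*(x - 5)*(x + 4)*(x + 5).
Partial-fraction decomposition: 47/(110*(x + 5)) - 5/(18*(x + 4)) + 97/(90*(x - 5)) - 27/(22*(x - 6)).
Integrate each term: A/(x−a) contributes A·log|x−a|.

-27*log(x - 6)/22 + 97*log(x - 5)/90 - 5*log(x + 4)/18 + 47*log(x + 5)/110 + C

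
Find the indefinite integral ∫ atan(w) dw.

Use integration by parts with u = arctan(w), dv = dw.
Then du = 1/(w**2 + 1) dw.

w*atan(w) - log(w**2 + 1)/2 + C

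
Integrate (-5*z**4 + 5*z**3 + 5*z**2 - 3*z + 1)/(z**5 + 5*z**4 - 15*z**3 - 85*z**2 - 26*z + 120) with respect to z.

-11*log(z - 4)/14 - log(z - 1)/72 - 31*log(z + 2)/18 + 485*log(z + 3)/56 - 401*log(z + 5)/36 + C

Factor the denominator: (z - 4)*(z - 1)*(z + 2)*(z + 3)*(z + 5).
Partial-fraction decomposition: -401/(36*(z + 5)) + 485/(56*(z + 3)) - 31/(18*(z + 2)) - 1/(72*(z - 1)) - 11/(14*(z - 4)).
Integrate each term: A/(z−a) contributes A·log|z−a|.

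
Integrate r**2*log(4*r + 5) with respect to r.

r**3*log(4*r + 5)/3 - r**3/9 + 5*r**2/24 - 25*r/48 + 125*log(4*r + 5)/192 + C

Use integration by parts with u = log(4*r + 5), dv = r**2 dr.
Then du = 4/(4*r + 5) dr and v = r**3/3.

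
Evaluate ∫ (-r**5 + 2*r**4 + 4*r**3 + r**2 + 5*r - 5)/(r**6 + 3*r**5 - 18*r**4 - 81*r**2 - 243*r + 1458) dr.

-883*log(r - 3)/8748 + 143*log(r + 3)/972 - 1901*log(r + 6)/2187 - 43*log(r**2 + 9)/486 + 13*atan(r/3)/81 - 23/(486*r - 1458) + C

Factor the denominator: (r - 3)**2*(r + 3)*(r + 6)*(r**2 + 9).
Partial-fraction decomposition: -(43*r - 117)/(243*(r**2 + 9)) - 1901/(2187*(r + 6)) + 143/(972*(r + 3)) - 883/(8748*(r - 3)) + 23/(486*(r - 3)**2).
Integrate each term; A/(r−a) gives A·log|r−a|; the (Br+D)/(r²+p²) term gives a log and an atan.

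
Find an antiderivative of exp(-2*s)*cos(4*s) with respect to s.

exp(-2*s)*sin(4*s)/5 - exp(-2*s)*cos(4*s)/10 + C

Let I denote the integral. Integrate by parts with u = cos(4*s), dv = exp(-2*s) ds, so v = -exp(-2*s)/2: I = -exp(-2*s)*cos(4*s)/2 − 2·∫ exp(-2*s)*sin(4*s) ds.
Apply parts again with u = sin(4*s), dv = exp(-2*s) ds: ∫ exp(-2*s)*sin(4*s) ds = -exp(-2*s)*sin(4*s)/2 + 2·I. Substituting back brings back I: I = exp(-2*s)*sin(4*s) - exp(-2*s)*cos(4*s)/2 − 4·I.
Solving for I: (1 + 4)·I equals the remaining terms, so I = (1/5)·(exp(-2*s)*sin(4*s) - exp(-2*s)*cos(4*s)/2).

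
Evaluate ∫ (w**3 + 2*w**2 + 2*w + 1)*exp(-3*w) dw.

(-3*w**3 - 9*w**2 - 12*w - 7)*exp(-3*w)/9 + C

Use integration by parts with u = w**3 + 2*w**2 + 2*w + 1, dv = exp(-3*w) dw, so v = -exp(-3*w)/3.
Apply parts 3 times (tabular method): alternate signs, differentiate u down to 0, integrate dv up.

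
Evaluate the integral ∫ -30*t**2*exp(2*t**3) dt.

-5*exp(2*t**3) + C

Let u = 2*t**3, so du = (6*t**2) dt.
Rewriting, the integral becomes -5·∫ e^u du = -5·e^u.
Substituting back, u = 2*t**3.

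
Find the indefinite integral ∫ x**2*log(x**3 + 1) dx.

x**3*log(x**3 + 1)/3 - x**3/3 + log(x**3 + 1)/3 + C

Let u = x**3 + 1, so du = (3*x**2) dx.
The integral becomes (1/3)·∫ log(u) du; integrate by parts with u′=log(u), dv′=du.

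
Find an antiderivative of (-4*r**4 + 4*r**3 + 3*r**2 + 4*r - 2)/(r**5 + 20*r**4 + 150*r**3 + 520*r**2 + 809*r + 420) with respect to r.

Factor the denominator: (r + 1)*(r + 3)*(r + 4)*(r + 5)*(r + 7).
Partial-fraction decomposition: -10859/(144*(r + 7)) + 2947/(16*(r + 5)) - 1250/(9*(r + 4)) + 419/(16*(r + 3)) - 11/(144*(r + 1)).
Integrate each term: A/(r−a) contributes A·log|r−a|.

-11*log(r + 1)/144 + 419*log(r + 3)/16 - 1250*log(r + 4)/9 + 2947*log(r + 5)/16 - 10859*log(r + 7)/144 + C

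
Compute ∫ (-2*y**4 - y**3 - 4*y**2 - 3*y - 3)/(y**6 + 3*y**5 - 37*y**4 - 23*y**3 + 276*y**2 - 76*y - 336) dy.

Factor the denominator: (y - 4)*(y - 2)**2*(y + 1)*(y + 3)*(y + 7).
Partial-fraction decomposition: 4637/(21384*(y + 7)) - 33/(280*(y + 3)) + 1/(108*(y + 1)) + 1541/(4860*(y - 2)) + 13/(54*(y - 2)**2) - 131/(308*(y - 4)).
Integrate each term; A/(y−a) gives A·log|y−a|; A/(y−a)² gives −A/(y−a).

-131*log(y - 4)/308 + 1541*log(y - 2)/4860 + log(y + 1)/108 - 33*log(y + 3)/280 + 4637*log(y + 7)/21384 - 13/(54*y - 108) + C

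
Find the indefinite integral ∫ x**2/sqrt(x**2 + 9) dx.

x*sqrt(x**2 + 9)/2 - 9*log(x + sqrt(x**2 + 9))/2 + C

Substitute x = 3·tan(θ), so dx = 3·sec(θ)^2 dθ and the radical becomes sqrt(x**2 + 9) = 3·sec(θ) by the Pythagorean identity.
Integrate the resulting trig expression in θ, then back-substitute tan(θ) = x/3, sec(θ) = sqrt(x**2 + 9)/3 (absorbing any constant into C).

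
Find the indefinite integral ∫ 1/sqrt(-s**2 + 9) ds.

asin(s/3) + C

Substitute s = 3·sin(θ), so ds = 3·cos(θ) dθ and the radical becomes sqrt(-s**2 + 9) = 3·cos(θ) by the Pythagorean identity.
Integrate the resulting trig expression in θ, then back-substitute θ = asin(s/3), sin(θ) = s/3, cos(θ) = sqrt(-s**2 + 9)/3 (absorbing any constant into C).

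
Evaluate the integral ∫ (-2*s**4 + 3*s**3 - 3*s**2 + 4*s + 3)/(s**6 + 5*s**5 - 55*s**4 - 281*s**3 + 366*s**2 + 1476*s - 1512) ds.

Factor the denominator: (s - 7)*(s - 2)*(s - 1)*(s + 3)*(s + 6)**2.
Partial-fraction decomposition: -46729/(529984*(s + 6)) - 1123/(728*(s + 6)**2) + 31/(200*(s + 3)) + 5/(1176*(s - 1)) + 9/(1600*(s - 2)) - 3889/(50700*(s - 7)).
Integrate each term; A/(s−a) gives A·log|s−a|; A/(s−a)² gives −A/(s−a).

-3889*log(s - 7)/50700 + 9*log(s - 2)/1600 + 5*log(s - 1)/1176 + 31*log(s + 3)/200 - 46729*log(s + 6)/529984 + 1123/(728*s + 4368) + C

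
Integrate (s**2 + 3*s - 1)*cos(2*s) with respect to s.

s**2*sin(2*s)/2 + 3*s*sin(2*s)/2 + s*cos(2*s)/2 - 3*sin(2*s)/4 + 3*cos(2*s)/4 + C

Use integration by parts with u = s**2 + 3*s - 1, dv = cos(2*s) ds, so v = sin(2*s)/2.
Apply parts 2 times (tabular method): alternate signs, differentiate u down to 0, integrate dv up.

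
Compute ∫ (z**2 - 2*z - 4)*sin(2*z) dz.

Use integration by parts with u = z**2 - 2*z - 4, dv = sin(2*z) dz, so v = -cos(2*z)/2.
Apply parts 2 times (tabular method): alternate signs, differentiate u down to 0, integrate dv up.

-z**2*cos(2*z)/2 + z*sin(2*z)/2 + z*cos(2*z) - sin(2*z)/2 + 9*cos(2*z)/4 + C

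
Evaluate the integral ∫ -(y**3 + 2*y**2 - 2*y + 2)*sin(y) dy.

y**3*cos(y) - 3*y**2*sin(y) + 2*y**2*cos(y) - 4*y*sin(y) - 8*y*cos(y) + 8*sin(y) - 2*cos(y) + C

Use integration by parts with u = y**3 + 2*y**2 - 2*y + 2, dv = -sin(y) dy, so v = cos(y).
Apply parts 3 times (tabular method): alternate signs, differentiate u down to 0, integrate dv up.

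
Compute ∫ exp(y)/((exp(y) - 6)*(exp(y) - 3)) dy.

log(exp(y) - 6)/3 - log(exp(y) - 3)/3 + C

Let u = e^y, du = e^y dy.
The integral becomes ∫ du/((u-3)(u-6)); decompose into partial fractions.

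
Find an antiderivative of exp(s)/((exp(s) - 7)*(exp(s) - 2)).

log(exp(s) - 7)/5 - log(exp(s) - 2)/5 + C

Let u = e^s, du = e^s ds.
The integral becomes ∫ du/((u-7)(u-2)); decompose into partial fractions.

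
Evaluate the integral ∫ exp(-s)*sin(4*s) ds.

Let I denote the integral. Integrate by parts with u = sin(4*s), dv = exp(-s) ds, so v = -exp(-s): I = -exp(-s)*sin(4*s) + 4·∫ exp(-s)*cos(4*s) ds.
Apply parts again with u = cos(4*s), dv = exp(-s) ds: ∫ exp(-s)*cos(4*s) ds = -exp(-s)*cos(4*s) − 4·I. Substituting back brings back I: I = -exp(-s)*sin(4*s) - 4*exp(-s)*cos(4*s) − 16·I.
Solving for I: (1 + 16)·I equals the remaining terms, so I = (1/17)·(-exp(-s)*sin(4*s) - 4*exp(-s)*cos(4*s)).

-exp(-s)*sin(4*s)/17 - 4*exp(-s)*cos(4*s)/17 + C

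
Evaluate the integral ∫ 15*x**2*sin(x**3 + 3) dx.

Let u = x**3 + 3, so du = (3*x**2) dx.
Rewriting, the integral becomes 5·∫ sin(u) du = 5·-cos(u).
Substituting back, u = x**3 + 3.

-5*cos(x**3 + 3) + C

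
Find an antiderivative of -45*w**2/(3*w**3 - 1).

Let u = 3*w**3 - 1, so du = (9*w**2) dw.
Rewriting, the integral becomes -5·∫ 1/u du = -5·log(u).
Substituting back, u = 3*w**3 - 1.

-5*log(3*w**3 - 1) + C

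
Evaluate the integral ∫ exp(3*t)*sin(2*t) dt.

3*exp(3*t)*sin(2*t)/13 - 2*exp(3*t)*cos(2*t)/13 + C

Let I denote the integral. Integrate by parts with u = sin(2*t), dv = exp(3*t) dt, so v = exp(3*t)/3: I = exp(3*t)*sin(2*t)/3 − (2/3)·∫ exp(3*t)*cos(2*t) dt.
Apply parts again with u = cos(2*t), dv = exp(3*t) dt: ∫ exp(3*t)*cos(2*t) dt = exp(3*t)*cos(2*t)/3 + (2/3)·I. Substituting back brings back I: I = exp(3*t)*sin(2*t)/3 - 2*exp(3*t)*cos(2*t)/9 − (4/9)·I.
Solving for I: (1 + 4/9)·I equals the remaining terms, so I = (9/13)·(exp(3*t)*sin(2*t)/3 - 2*exp(3*t)*cos(2*t)/9).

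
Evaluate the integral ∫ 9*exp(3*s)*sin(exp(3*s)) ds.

-3*cos(exp(3*s)) + C

Let u = exp(3*s), so du = (3*exp(3*s)) ds.
Rewriting, the integral becomes 3·∫ sin(u) du = 3·-cos(u).
Substituting back, u = exp(3*s).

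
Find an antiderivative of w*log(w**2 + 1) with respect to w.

Let u = w**2 + 1, so du = (2*w) dw.
The integral becomes (1/2)·∫ log(u) du; integrate by parts with u′=log(u), dv′=du.

w**2*log(w**2 + 1)/2 - w**2/2 + log(w**2 + 1)/2 + C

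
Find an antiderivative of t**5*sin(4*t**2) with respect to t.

-t**4*cos(4*t**2)/8 + t**2*sin(4*t**2)/16 + cos(4*t**2)/64 + C

Let u = t², du = 2t dt; rewrite as (1/2)∫ u^2·sin(4u) du.
Now integrate by parts 2 times.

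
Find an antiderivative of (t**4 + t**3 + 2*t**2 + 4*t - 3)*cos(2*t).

Use integration by parts with u = t**4 + t**3 + 2*t**2 + 4*t - 3, dv = cos(2*t) dt, so v = sin(2*t)/2.
Apply parts 4 times (tabular method): alternate signs, differentiate u down to 0, integrate dv up.

t**4*sin(2*t)/2 + t**3*sin(2*t)/2 + t**3*cos(2*t) - t**2*sin(2*t)/2 + 3*t**2*cos(2*t)/4 + 5*t*sin(2*t)/4 - t*cos(2*t)/2 - 5*sin(2*t)/4 + 5*cos(2*t)/8 + C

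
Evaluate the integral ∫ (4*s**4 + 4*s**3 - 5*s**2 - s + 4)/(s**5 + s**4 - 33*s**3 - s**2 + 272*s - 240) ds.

50*log(s - 4)/9 - 97*log(s - 3)/28 + log(s - 1)/30 - 87*log(s + 4)/35 + 157*log(s + 5)/36 + C

Factor the denominator: (s - 4)*(s - 3)*(s - 1)*(s + 4)*(s + 5).
Partial-fraction decomposition: 157/(36*(s + 5)) - 87/(35*(s + 4)) + 1/(30*(s - 1)) - 97/(28*(s - 3)) + 50/(9*(s - 4)).
Integrate each term: A/(s−a) contributes A·log|s−a|.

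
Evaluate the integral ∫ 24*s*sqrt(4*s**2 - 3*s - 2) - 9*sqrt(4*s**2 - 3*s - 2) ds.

2*(4*s**2 - 3*s - 2)**(3/2) + C

Let u = 4*s**2 - 3*s - 2, so du = (8*s - 3) ds.
Rewriting, the integral becomes 3·∫ √u du = 3·(2/3)u^(3/2).
Substituting back, u = 4*s**2 - 3*s - 2.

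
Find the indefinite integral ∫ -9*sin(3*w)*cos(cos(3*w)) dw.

Let u = cos(3*w), so du = (-3*sin(3*w)) dw.
Rewriting, the integral becomes 3·∫ cos(u) du = 3·sin(u).
Substituting back, u = cos(3*w).

3*sin(cos(3*w)) + C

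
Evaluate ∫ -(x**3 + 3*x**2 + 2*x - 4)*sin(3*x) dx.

Use integration by parts with u = x**3 + 3*x**2 + 2*x - 4, dv = -sin(3*x) dx, so v = cos(3*x)/3.
Apply parts 3 times (tabular method): alternate signs, differentiate u down to 0, integrate dv up.

x**3*cos(3*x)/3 - x**2*sin(3*x)/3 + x**2*cos(3*x) - 2*x*sin(3*x)/3 + 4*x*cos(3*x)/9 - 4*sin(3*x)/27 - 14*cos(3*x)/9 + C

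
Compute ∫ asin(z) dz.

Use integration by parts with u = arcsin(z), dv = dz.
Then du = 1/sqrt(-z**2 + 1) dz.

z*asin(z) + sqrt(-z**2 + 1) + C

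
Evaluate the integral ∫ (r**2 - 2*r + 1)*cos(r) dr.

Use integration by parts with u = r**2 - 2*r + 1, dv = cos(r) dr, so v = sin(r).
Apply parts 2 times (tabular method): alternate signs, differentiate u down to 0, integrate dv up.

r**2*sin(r) - 2*r*sin(r) + 2*r*cos(r) - sin(r) - 2*cos(r) + C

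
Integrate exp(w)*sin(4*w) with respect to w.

Let I denote the integral. Integrate by parts with u = sin(4*w), dv = exp(w) dw, so v = exp(w): I = exp(w)*sin(4*w) − 4·∫ exp(w)*cos(4*w) dw.
Apply parts again with u = cos(4*w), dv = exp(w) dw: ∫ exp(w)*cos(4*w) dw = exp(w)*cos(4*w) + 4·I. Substituting back brings back I: I = exp(w)*sin(4*w) - 4*exp(w)*cos(4*w) − 16·I.
Solving for I: (1 + 16)·I equals the remaining terms, so I = (1/17)·(exp(w)*sin(4*w) - 4*exp(w)*cos(4*w)).

exp(w)*sin(4*w)/17 - 4*exp(w)*cos(4*w)/17 + C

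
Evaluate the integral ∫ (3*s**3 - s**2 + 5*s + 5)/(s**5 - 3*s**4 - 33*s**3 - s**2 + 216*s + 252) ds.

17*log(s - 7)/54 - 23*log(s - 3)/150 + 1016*log(s + 2)/675 - 5*log(s + 3)/3 + 11/(15*s + 30) + C

Factor the denominator: (s - 7)*(s - 3)*(s + 2)**2*(s + 3).
Partial-fraction decomposition: -5/(3*(s + 3)) + 1016/(675*(s + 2)) - 11/(15*(s + 2)**2) - 23/(150*(s - 3)) + 17/(54*(s - 7)).
Integrate each term; A/(s−a) gives A·log|s−a|; A/(s−a)² gives −A/(s−a).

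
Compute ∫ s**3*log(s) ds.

Use integration by parts with u = log(s), dv = s**3 ds.
Then du = 1/s ds and v = s**4/4.

s**4*log(s)/4 - s**4/16 + C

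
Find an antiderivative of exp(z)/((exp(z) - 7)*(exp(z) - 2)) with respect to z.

Let u = e^z, du = e^z dz.
The integral becomes ∫ du/((u-2)(u-7)); decompose into partial fractions.

log(exp(z) - 7)/5 - log(exp(z) - 2)/5 + C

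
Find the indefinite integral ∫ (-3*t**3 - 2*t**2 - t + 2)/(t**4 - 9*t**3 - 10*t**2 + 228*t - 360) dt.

-281*log(t - 6)/121 - 2*log(t - 2)/7 - 332*log(t + 5)/847 + 181/(11*t - 66) + C

Factor the denominator: (t - 6)**2*(t - 2)*(t + 5).
Partial-fraction decomposition: -332/(847*(t + 5)) - 2/(7*(t - 2)) - 281/(121*(t - 6)) - 181/(11*(t - 6)**2).
Integrate each term; A/(t−a) gives A·log|t−a|; A/(t−a)² gives −A/(t−a).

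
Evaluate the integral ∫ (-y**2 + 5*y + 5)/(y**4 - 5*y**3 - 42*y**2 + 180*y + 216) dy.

Factor the denominator: (y - 6)**2*(y + 1)*(y + 6).
Partial-fraction decomposition: 61/(720*(y + 6)) - 1/(245*(y + 1)) - 569/(7056*(y - 6)) - 1/(84*(y - 6)**2).
Integrate each term; A/(y−a) gives A·log|y−a|; A/(y−a)² gives −A/(y−a).

-569*log(y - 6)/7056 - log(y + 1)/245 + 61*log(y + 6)/720 + 1/(84*y - 504) + C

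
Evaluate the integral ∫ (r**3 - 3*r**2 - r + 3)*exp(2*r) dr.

Use integration by parts with u = r**3 - 3*r**2 - r + 3, dv = exp(2*r) dr, so v = exp(2*r)/2.
Apply parts 3 times (tabular method): alternate signs, differentiate u down to 0, integrate dv up.

(4*r**3 - 18*r**2 + 14*r + 5)*exp(2*r)/8 + C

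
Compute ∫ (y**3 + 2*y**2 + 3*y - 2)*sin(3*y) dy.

Use integration by parts with u = y**3 + 2*y**2 + 3*y - 2, dv = sin(3*y) dy, so v = -cos(3*y)/3.
Apply parts 3 times (tabular method): alternate signs, differentiate u down to 0, integrate dv up.

-y**3*cos(3*y)/3 + y**2*sin(3*y)/3 - 2*y**2*cos(3*y)/3 + 4*y*sin(3*y)/9 - 7*y*cos(3*y)/9 + 7*sin(3*y)/27 + 22*cos(3*y)/27 + C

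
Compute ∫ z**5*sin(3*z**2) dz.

Let u = z², du = 2z dz; rewrite as (1/2)∫ u^2·sin(3u) du.
Now integrate by parts 2 times.

-z**4*cos(3*z**2)/6 + z**2*sin(3*z**2)/9 + cos(3*z**2)/27 + C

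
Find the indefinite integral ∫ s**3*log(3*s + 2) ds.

s**4*log(3*s + 2)/4 - s**4/16 + s**3/18 - s**2/18 + 2*s/27 - 4*log(3*s + 2)/81 + C

Use integration by parts with u = log(3*s + 2), dv = s**3 ds.
Then du = 3/(3*s + 2) ds and v = s**4/4.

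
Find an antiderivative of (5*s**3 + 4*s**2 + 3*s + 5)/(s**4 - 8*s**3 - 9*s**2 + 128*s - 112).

1937*log(s - 7)/198 - 401*log(s - 4)/72 + 17*log(s - 1)/90 + 263*log(s + 4)/440 + C

Factor the denominator: (s - 7)*(s - 4)*(s - 1)*(s + 4).
Partial-fraction decomposition: 263/(440*(s + 4)) + 17/(90*(s - 1)) - 401/(72*(s - 4)) + 1937/(198*(s - 7)).
Integrate each term: A/(s−a) contributes A·log|s−a|.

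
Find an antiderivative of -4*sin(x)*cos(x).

-2*sin(x)**2 + C

Let u = sin(x), so du = (cos(x)) dx.
Rewriting, the integral becomes -4·∫ u^1 du = -4·u^2/2.
Substituting back, u = sin(x).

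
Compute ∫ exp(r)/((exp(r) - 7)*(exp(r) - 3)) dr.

Let u = e^r, du = e^r dr.
The integral becomes ∫ du/((u-7)(u-3)); decompose into partial fractions.

log(exp(r) - 7)/4 - log(exp(r) - 3)/4 + C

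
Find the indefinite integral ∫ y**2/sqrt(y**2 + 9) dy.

y*sqrt(y**2 + 9)/2 - 9*log(y + sqrt(y**2 + 9))/2 + C

Substitute y = 3·tan(θ), so dy = 3·sec(θ)^2 dθ and the radical becomes sqrt(y**2 + 9) = 3·sec(θ) by the Pythagorean identity.
Integrate the resulting trig expression in θ, then back-substitute tan(θ) = y/3, sec(θ) = sqrt(y**2 + 9)/3 (absorbing any constant into C).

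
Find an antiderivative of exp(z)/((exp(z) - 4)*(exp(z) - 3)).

log(exp(z) - 4) - log(exp(z) - 3) + C

Let u = e^z, du = e^z dz.
The integral becomes ∫ du/((u-3)(u-4)); decompose into partial fractions.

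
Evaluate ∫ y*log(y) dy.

Use integration by parts with u = log(y), dv = y dy.
Then du = 1/y dy and v = y**2/2.

y**2*log(y)/2 - y**2/4 + C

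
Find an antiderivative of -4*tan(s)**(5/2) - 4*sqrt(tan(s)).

Let u = tan(s), so du = (tan(s)**2 + 1) ds.
Rewriting, the integral becomes -4·∫ √u du = -4·(2/3)u^(3/2).
Substituting back, u = tan(s).

-8*tan(s)**(3/2)/3 + C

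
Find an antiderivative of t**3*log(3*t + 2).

t**4*log(3*t + 2)/4 - t**4/16 + t**3/18 - t**2/18 + 2*t/27 - 4*log(3*t + 2)/81 + C

Use integration by parts with u = log(3*t + 2), dv = t**3 dt.
Then du = 3/(3*t + 2) dt and v = t**4/4.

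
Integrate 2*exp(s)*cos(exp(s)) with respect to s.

2*sin(exp(s)) + C

Let u = exp(s), so du = (exp(s)) ds.
Rewriting, the integral becomes 2·∫ cos(u) du = 2·sin(u).
Substituting back, u = exp(s).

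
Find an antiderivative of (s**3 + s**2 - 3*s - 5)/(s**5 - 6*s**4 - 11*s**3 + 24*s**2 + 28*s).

-5*log(s)/28 + 61*log(s - 7)/420 - log(s - 2)/120 + log(s + 1)/12 - log(s + 2)/24 + C

Factor the denominator: s*(s - 7)*(s - 2)*(s + 1)*(s + 2).
Partial-fraction decomposition: -1/(24*(s + 2)) + 1/(12*(s + 1)) - 1/(120*(s - 2)) + 61/(420*(s - 7)) - 5/(28*s).
Integrate each term: A/(s−a) contributes A·log|s−a|.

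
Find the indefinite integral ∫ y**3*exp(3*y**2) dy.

Let u = y², du = 2y dy; rewrite as (1/2)∫ u^1·exp(3u) du.
Now integrate by parts 1 time.

(3*y**2 - 1)*exp(3*y**2)/18 + C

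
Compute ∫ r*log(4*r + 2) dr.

r**2*log(4*r + 2)/2 - r**2/4 + r/4 - log(2*r + 1)/8 + C

Use integration by parts with u = log(4*r + 2), dv = r dr.
Then du = 4/(4*r + 2) dr and v = r**2/2.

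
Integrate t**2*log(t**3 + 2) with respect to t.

Let u = t**3 + 2, so du = (3*t**2) dt.
The integral becomes (1/3)·∫ log(u) du; integrate by parts with u′=log(u), dv′=du.

t**3*log(t**3 + 2)/3 - t**3/3 + 2*log(t**3 + 2)/3 + C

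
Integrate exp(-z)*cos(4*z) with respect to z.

4*exp(-z)*sin(4*z)/17 - exp(-z)*cos(4*z)/17 + C

Let I denote the integral. Integrate by parts with u = cos(4*z), dv = exp(-z) dz, so v = -exp(-z): I = -exp(-z)*cos(4*z) − 4·∫ exp(-z)*sin(4*z) dz.
Apply parts again with u = sin(4*z), dv = exp(-z) dz: ∫ exp(-z)*sin(4*z) dz = -exp(-z)*sin(4*z) + 4·I. Substituting back brings back I: I = 4*exp(-z)*sin(4*z) - exp(-z)*cos(4*z) − 16·I.
Solving for I: (1 + 16)·I equals the remaining terms, so I = (1/17)·(4*exp(-z)*sin(4*z) - exp(-z)*cos(4*z)).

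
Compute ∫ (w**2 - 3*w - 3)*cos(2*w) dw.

Use integration by parts with u = w**2 - 3*w - 3, dv = cos(2*w) dw, so v = sin(2*w)/2.
Apply parts 2 times (tabular method): alternate signs, differentiate u down to 0, integrate dv up.

w**2*sin(2*w)/2 - 3*w*sin(2*w)/2 + w*cos(2*w)/2 - 7*sin(2*w)/4 - 3*cos(2*w)/4 + C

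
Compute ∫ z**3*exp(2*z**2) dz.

(2*z**2 - 1)*exp(2*z**2)/8 + C

Let u = z², du = 2z dz; rewrite as (1/2)∫ u^1·exp(2u) du.
Now integrate by parts 1 time.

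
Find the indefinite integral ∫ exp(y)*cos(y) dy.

exp(y)*sin(y)/2 + exp(y)*cos(y)/2 + C

Let I denote the integral. Integrate by parts with u = cos(y), dv = exp(y) dy, so v = exp(y): I = exp(y)*cos(y) + ∫ exp(y)*sin(y) dy.
Apply parts again with u = sin(y), dv = exp(y) dy: ∫ exp(y)*sin(y) dy = exp(y)*sin(y) − I. Substituting back brings back I: I = exp(y)*sin(y) + exp(y)*cos(y) − I.
Solving for I: (1 + 1)·I equals the remaining terms, so I = (1/2)·(exp(y)*sin(y) + exp(y)*cos(y)).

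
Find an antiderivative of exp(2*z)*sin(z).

2*exp(2*z)*sin(z)/5 - exp(2*z)*cos(z)/5 + C

Let I denote the integral. Integrate by parts with u = sin(z), dv = exp(2*z) dz, so v = exp(2*z)/2: I = exp(2*z)*sin(z)/2 − (1/2)·∫ exp(2*z)*cos(z) dz.
Apply parts again with u = cos(z), dv = exp(2*z) dz: ∫ exp(2*z)*cos(z) dz = exp(2*z)*cos(z)/2 + (1/2)·I. Substituting back brings back I: I = exp(2*z)*sin(z)/2 - exp(2*z)*cos(z)/4 − (1/4)·I.
Solving for I: (1 + 1/4)·I equals the remaining terms, so I = (4/5)·(exp(2*z)*sin(z)/2 - exp(2*z)*cos(z)/4).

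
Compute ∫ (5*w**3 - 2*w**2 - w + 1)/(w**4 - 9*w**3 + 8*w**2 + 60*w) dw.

Factor the denominator: w*(w - 6)*(w - 5)*(w + 2).
Partial-fraction decomposition: 45/(112*(w + 2)) - 571/(35*(w - 5)) + 1003/(48*(w - 6)) + 1/(60*w).
Integrate each term: A/(w−a) contributes A·log|w−a|.

log(w)/60 + 1003*log(w - 6)/48 - 571*log(w - 5)/35 + 45*log(w + 2)/112 + C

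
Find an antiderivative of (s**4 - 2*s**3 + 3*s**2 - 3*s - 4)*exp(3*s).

Use integration by parts with u = s**4 - 2*s**3 + 3*s**2 - 3*s - 4, dv = exp(3*s) ds, so v = exp(3*s)/3.
Apply parts 4 times (tabular method): alternate signs, differentiate u down to 0, integrate dv up.

(27*s**4 - 90*s**3 + 171*s**2 - 195*s - 43)*exp(3*s)/81 + C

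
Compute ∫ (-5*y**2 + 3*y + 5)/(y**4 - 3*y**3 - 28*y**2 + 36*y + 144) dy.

-157*log(y - 6)/240 + 31*log(y - 3)/105 - 21*log(y + 2)/80 + 87*log(y + 4)/140 + C

Factor the denominator: (y - 6)*(y - 3)*(y + 2)*(y + 4).
Partial-fraction decomposition: 87/(140*(y + 4)) - 21/(80*(y + 2)) + 31/(105*(y - 3)) - 157/(240*(y - 6)).
Integrate each term: A/(y−a) contributes A·log|y−a|.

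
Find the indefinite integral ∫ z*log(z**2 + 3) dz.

Let u = z**2 + 3, so du = (2*z) dz.
The integral becomes (1/2)·∫ log(u) du; integrate by parts with u′=log(u), dv′=du.

z**2*log(z**2 + 3)/2 - z**2/2 + 3*log(z**2 + 3)/2 + C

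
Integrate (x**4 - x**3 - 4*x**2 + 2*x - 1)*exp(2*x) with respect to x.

Use integration by parts with u = x**4 - x**3 - 4*x**2 + 2*x - 1, dv = exp(2*x) dx, so v = exp(2*x)/2.
Apply parts 4 times (tabular method): alternate signs, differentiate u down to 0, integrate dv up.

(4*x**4 - 12*x**3 + 2*x**2 + 6*x - 7)*exp(2*x)/8 + C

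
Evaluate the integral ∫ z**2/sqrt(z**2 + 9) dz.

Substitute z = 3·tan(θ), so dz = 3·sec(θ)^2 dθ and the radical becomes sqrt(z**2 + 9) = 3·sec(θ) by the Pythagorean identity.
Integrate the resulting trig expression in θ, then back-substitute tan(θ) = z/3, sec(θ) = sqrt(z**2 + 9)/3 (absorbing any constant into C).

z*sqrt(z**2 + 9)/2 - 9*log(z + sqrt(z**2 + 9))/2 + C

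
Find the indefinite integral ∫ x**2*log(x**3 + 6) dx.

x**3*log(x**3 + 6)/3 - x**3/3 + 2*log(x**3 + 6) + C

Let u = x**3 + 6, so du = (3*x**2) dx.
The integral becomes (1/3)·∫ log(u) du; integrate by parts with u′=log(u), dv′=du.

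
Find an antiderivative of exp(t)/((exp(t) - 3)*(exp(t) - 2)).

log(exp(t) - 3) - log(exp(t) - 2) + C

Let u = e^t, du = e^t dt.
The integral becomes ∫ du/((u-2)(u-3)); decompose into partial fractions.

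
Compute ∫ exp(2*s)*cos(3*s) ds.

Let I denote the integral. Integrate by parts with u = cos(3*s), dv = exp(2*s) ds, so v = exp(2*s)/2: I = exp(2*s)*cos(3*s)/2 + (3/2)·∫ exp(2*s)*sin(3*s) ds.
Apply parts again with u = sin(3*s), dv = exp(2*s) ds: ∫ exp(2*s)*sin(3*s) ds = exp(2*s)*sin(3*s)/2 − (3/2)·I. Substituting back brings back I: I = 3*exp(2*s)*sin(3*s)/4 + exp(2*s)*cos(3*s)/2 − (9/4)·I.
Solving for I: (1 + 9/4)·I equals the remaining terms, so I = (4/13)·(3*exp(2*s)*sin(3*s)/4 + exp(2*s)*cos(3*s)/2).

3*exp(2*s)*sin(3*s)/13 + 2*exp(2*s)*cos(3*s)/13 + C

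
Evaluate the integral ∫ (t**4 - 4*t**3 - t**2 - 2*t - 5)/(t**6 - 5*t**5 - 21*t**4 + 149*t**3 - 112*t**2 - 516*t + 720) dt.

Factor the denominator: (t - 4)*(t - 3)**2*(t - 2)*(t + 2)*(t + 5).
Partial-fraction decomposition: -1105/(12096*(t + 5)) + 43/(1800*(t + 2)) + 29/(56*(t - 2)) - 291/(1600*(t - 3)) + 47/(40*(t - 3)**2) - 29/(108*(t - 4)).
Integrate each term; A/(t−a) gives A·log|t−a|; A/(t−a)² gives −A/(t−a).

-29*log(t - 4)/108 - 291*log(t - 3)/1600 + 29*log(t - 2)/56 + 43*log(t + 2)/1800 - 1105*log(t + 5)/12096 - 47/(40*t - 120) + C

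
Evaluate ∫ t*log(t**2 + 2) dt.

t**2*log(t**2 + 2)/2 - t**2/2 + log(t**2 + 2) + C

Let u = t**2 + 2, so du = (2*t) dt.
The integral becomes (1/2)·∫ log(u) du; integrate by parts with u′=log(u), dv′=du.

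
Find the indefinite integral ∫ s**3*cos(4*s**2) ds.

s**2*sin(4*s**2)/8 + cos(4*s**2)/32 + C

Let u = s², du = 2s ds; rewrite as (1/2)∫ u^1·cos(4u) du.
Now integrate by parts 1 time.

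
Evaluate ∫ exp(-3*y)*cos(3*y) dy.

exp(-3*y)*sin(3*y)/6 - exp(-3*y)*cos(3*y)/6 + C

Let I denote the integral. Integrate by parts with u = cos(3*y), dv = exp(-3*y) dy, so v = -exp(-3*y)/3: I = -exp(-3*y)*cos(3*y)/3 − ∫ exp(-3*y)*sin(3*y) dy.
Apply parts again with u = sin(3*y), dv = exp(-3*y) dy: ∫ exp(-3*y)*sin(3*y) dy = -exp(-3*y)*sin(3*y)/3 + I. Substituting back brings back I: I = exp(-3*y)*sin(3*y)/3 - exp(-3*y)*cos(3*y)/3 − I.
Solving for I: (1 + 1)·I equals the remaining terms, so I = (1/2)·(exp(-3*y)*sin(3*y)/3 - exp(-3*y)*cos(3*y)/3).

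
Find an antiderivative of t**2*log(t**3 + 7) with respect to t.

t**3*log(t**3 + 7)/3 - t**3/3 + 7*log(t**3 + 7)/3 + C

Let u = t**3 + 7, so du = (3*t**2) dt.
The integral becomes (1/3)·∫ log(u) du; integrate by parts with u′=log(u), dv′=du.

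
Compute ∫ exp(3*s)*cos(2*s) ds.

Let I denote the integral. Integrate by parts with u = cos(2*s), dv = exp(3*s) ds, so v = exp(3*s)/3: I = exp(3*s)*cos(2*s)/3 + (2/3)·∫ exp(3*s)*sin(2*s) ds.
Apply parts again with u = sin(2*s), dv = exp(3*s) ds: ∫ exp(3*s)*sin(2*s) ds = exp(3*s)*sin(2*s)/3 − (2/3)·I. Substituting back brings back I: I = 2*exp(3*s)*sin(2*s)/9 + exp(3*s)*cos(2*s)/3 − (4/9)·I.
Solving for I: (1 + 4/9)·I equals the remaining terms, so I = (9/13)·(2*exp(3*s)*sin(2*s)/9 + exp(3*s)*cos(2*s)/3).

2*exp(3*s)*sin(2*s)/13 + 3*exp(3*s)*cos(2*s)/13 + C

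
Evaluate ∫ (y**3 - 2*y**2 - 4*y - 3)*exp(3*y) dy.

Use integration by parts with u = y**3 - 2*y**2 - 4*y - 3, dv = exp(3*y) dy, so v = exp(3*y)/3.
Apply parts 3 times (tabular method): alternate signs, differentiate u down to 0, integrate dv up.

(3*y**3 - 9*y**2 - 6*y - 7)*exp(3*y)/9 + C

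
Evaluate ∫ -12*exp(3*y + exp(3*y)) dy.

-4*exp(exp(3*y)) + C

Let u = exp(3*y), so du = (3*exp(3*y)) dy.
Rewriting, the integral becomes -4·∫ e^u du = -4·e^u.
Substituting back, u = exp(3*y).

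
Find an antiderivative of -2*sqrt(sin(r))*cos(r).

-4*sin(r)**(3/2)/3 + C

Let u = sin(r), so du = (cos(r)) dr.
Rewriting, the integral becomes -2·∫ √u du = -2·(2/3)u^(3/2).
Substituting back, u = sin(r).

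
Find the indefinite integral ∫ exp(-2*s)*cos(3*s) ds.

Let I denote the integral. Integrate by parts with u = cos(3*s), dv = exp(-2*s) ds, so v = -exp(-2*s)/2: I = -exp(-2*s)*cos(3*s)/2 − (3/2)·∫ exp(-2*s)*sin(3*s) ds.
Apply parts again with u = sin(3*s), dv = exp(-2*s) ds: ∫ exp(-2*s)*sin(3*s) ds = -exp(-2*s)*sin(3*s)/2 + (3/2)·I. Substituting back brings back I: I = 3*exp(-2*s)*sin(3*s)/4 - exp(-2*s)*cos(3*s)/2 − (9/4)·I.
Solving for I: (1 + 9/4)·I equals the remaining terms, so I = (4/13)·(3*exp(-2*s)*sin(3*s)/4 - exp(-2*s)*cos(3*s)/2).

3*exp(-2*s)*sin(3*s)/13 - 2*exp(-2*s)*cos(3*s)/13 + C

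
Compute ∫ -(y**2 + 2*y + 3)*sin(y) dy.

Use integration by parts with u = y**2 + 2*y + 3, dv = -sin(y) dy, so v = cos(y).
Apply parts 2 times (tabular method): alternate signs, differentiate u down to 0, integrate dv up.

y**2*cos(y) - 2*y*sin(y) + 2*y*cos(y) - 2*sin(y) + cos(y) + C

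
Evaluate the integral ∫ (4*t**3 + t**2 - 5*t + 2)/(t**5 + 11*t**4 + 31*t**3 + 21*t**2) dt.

Factor the denominator: t**2*(t + 1)*(t + 3)*(t + 7).
Partial-fraction decomposition: -643/(588*(t + 7)) + 41/(36*(t + 3)) + 1/(3*(t + 1)) - 167/(441*t) + 2/(21*t**2).
Integrate each term; A/(t−a) gives A·log|t−a|; A/(t−a)² gives −A/(t−a).

-167*log(t)/441 + log(t + 1)/3 + 41*log(t + 3)/36 - 643*log(t + 7)/588 - 2/(21*t) + C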